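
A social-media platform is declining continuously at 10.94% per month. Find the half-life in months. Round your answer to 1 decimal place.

half-life ≈ 6.3 months

half-life = ln(2) / |r| = 0.69315 / 0.1094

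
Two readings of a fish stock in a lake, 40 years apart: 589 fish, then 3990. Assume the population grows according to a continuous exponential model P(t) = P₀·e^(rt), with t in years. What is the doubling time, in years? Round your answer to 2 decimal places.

r = ln(3990/589) / 40 = ln(6.77419) / 40 ≈ 0.047828 per year
doubling time = ln 2 / |r| = 0.69315 / 0.047828

doubling time ≈ 14.49 years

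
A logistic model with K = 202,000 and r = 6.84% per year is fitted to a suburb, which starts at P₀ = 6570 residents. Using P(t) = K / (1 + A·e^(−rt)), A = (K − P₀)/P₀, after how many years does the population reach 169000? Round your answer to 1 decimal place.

t ≈ 73.5 years

A = (202000 − 6570)/6570 = 29.74581
169000 = 202000/(1 + 29.74581·e^(−0.0684t)) → 1 + 29.74581·e^(−0.0684t) = 1.19527
e^(−0.0684t) = 0.006564 → t = ln(152.33462)/0.0684 = 5.02608/0.0684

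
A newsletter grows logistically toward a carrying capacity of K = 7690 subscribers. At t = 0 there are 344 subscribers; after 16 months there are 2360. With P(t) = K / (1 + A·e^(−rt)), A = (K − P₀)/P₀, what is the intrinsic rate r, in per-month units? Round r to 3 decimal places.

A = (7690 − 344)/344 = 21.35465
2360 = 7690/(1 + 21.35465·e^(−r·16)) → e^(−16r) = (3.25847 − 1)/21.35465 = 0.10576
r = −ln(0.10576)/16 = 2.24658/16

r ≈ 0.140 per month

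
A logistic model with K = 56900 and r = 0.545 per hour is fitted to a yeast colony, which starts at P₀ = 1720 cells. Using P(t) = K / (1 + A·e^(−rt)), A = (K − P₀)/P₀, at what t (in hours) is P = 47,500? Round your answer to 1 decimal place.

t ≈ 9.3 hours

A = (56900 − 1720)/1720 = 32.0814
47500 = 56900/(1 + 32.0814·e^(−0.545t)) → 1 + 32.0814·e^(−0.545t) = 1.19789
e^(−0.545t) = 0.006169 → t = ln(162.11343)/0.545 = 5.0883/0.545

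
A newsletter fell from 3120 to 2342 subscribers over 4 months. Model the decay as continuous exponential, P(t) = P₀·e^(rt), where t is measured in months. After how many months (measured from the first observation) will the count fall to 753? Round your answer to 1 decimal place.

t ≈ 19.8 months

r = ln(2342/3120) / 4 ≈ -0.071707 per month
t = ln(753/3120) / r = -1.42152 / -0.071707 ≈ 19.824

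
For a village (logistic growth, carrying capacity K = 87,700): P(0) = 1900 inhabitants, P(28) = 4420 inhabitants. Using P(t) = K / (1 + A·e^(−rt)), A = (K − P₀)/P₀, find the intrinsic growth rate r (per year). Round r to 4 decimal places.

r ≈ 0.0312 per year

A = (87700 − 1900)/1900 = 45.15789
4420 = 87700/(1 + 45.15789·e^(−r·28)) → e^(−28r) = (19.84163 − 1)/45.15789 = 0.417239
r = −ln(0.417239)/28 = 0.8741/28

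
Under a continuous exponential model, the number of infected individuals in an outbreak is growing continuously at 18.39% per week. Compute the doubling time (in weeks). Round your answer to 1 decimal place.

doubling time ≈ 3.8 weeks

doubling time = ln(2) / |r| = 0.69315 / 0.1839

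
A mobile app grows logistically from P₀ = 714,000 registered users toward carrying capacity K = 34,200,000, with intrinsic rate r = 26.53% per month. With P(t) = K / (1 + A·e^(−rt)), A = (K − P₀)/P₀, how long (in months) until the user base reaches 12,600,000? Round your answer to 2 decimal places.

t ≈ 12.47 months

A = (34200000 − 714000)/714000 = 46.89916
12600000 = 34200000/(1 + 46.89916·e^(−0.2653t)) → 1 + 46.89916·e^(−0.2653t) = 2.71429
e^(−0.2653t) = 0.036553 → t = ln(27.35784)/0.2653 = 3.309/0.2653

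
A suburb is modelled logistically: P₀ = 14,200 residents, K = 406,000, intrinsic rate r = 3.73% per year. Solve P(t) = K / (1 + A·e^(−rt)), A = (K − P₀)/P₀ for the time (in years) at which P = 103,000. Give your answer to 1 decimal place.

A = (406000 − 14200)/14200 = 27.59155
103000 = 406000/(1 + 27.59155·e^(−0.0373t)) → 1 + 27.59155·e^(−0.0373t) = 3.94175
e^(−0.0373t) = 0.106618 → t = ln(9.37931)/0.0373 = 2.23851/0.0373

t ≈ 60.0 years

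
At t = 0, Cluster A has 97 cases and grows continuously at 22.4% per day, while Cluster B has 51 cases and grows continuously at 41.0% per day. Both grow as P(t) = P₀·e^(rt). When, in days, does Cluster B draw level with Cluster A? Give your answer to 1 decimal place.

97·e^(0.224t) = 51·e^(0.41t)
97/51 = e^((0.41 − 0.224)t) → ln(1.90196) = 0.186·t
t = 0.64289 / 0.186

t ≈ 3.5 days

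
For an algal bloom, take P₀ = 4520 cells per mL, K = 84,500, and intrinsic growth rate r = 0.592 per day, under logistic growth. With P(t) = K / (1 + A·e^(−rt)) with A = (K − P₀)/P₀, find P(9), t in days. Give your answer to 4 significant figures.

≈ 77,820 cells per mL

A = (84500 − 4520)/4520 = 17.69469
P(9) = 84500 / (1 + 17.69469·e^(−0.592·9)) = 84500 / (1 + 17.69469·0.004854)
= 84500 / 1.08589 ≈ 77816.65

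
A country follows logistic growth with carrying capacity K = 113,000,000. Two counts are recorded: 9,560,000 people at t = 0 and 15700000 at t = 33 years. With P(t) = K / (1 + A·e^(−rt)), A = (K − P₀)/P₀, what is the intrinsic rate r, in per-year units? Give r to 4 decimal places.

A = (113000000 − 9560000)/9560000 = 10.82008
15700000 = 113000000/(1 + 10.82008·e^(−r·33)) → e^(−33r) = (7.19745 − 1)/10.82008 = 0.572773
r = −ln(0.572773)/33 = 0.55727/33

r ≈ 0.0169 per year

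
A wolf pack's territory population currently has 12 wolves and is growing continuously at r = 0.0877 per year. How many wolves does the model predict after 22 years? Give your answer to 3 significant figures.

P(22) = 12 · e^(0.0877·22) = 12 · e^(1.9294)
= 12 · 6.88538 ≈ 82.62

≈ 82.6 wolves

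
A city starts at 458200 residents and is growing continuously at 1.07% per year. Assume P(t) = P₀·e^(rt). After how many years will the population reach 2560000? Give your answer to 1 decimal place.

2560000 = 458200 · e^(0.0107·t)
t = ln(2560000/458200) / 0.0107 = ln(5.58708) / 0.0107 = 1.72046 / 0.0107

t ≈ 160.8 years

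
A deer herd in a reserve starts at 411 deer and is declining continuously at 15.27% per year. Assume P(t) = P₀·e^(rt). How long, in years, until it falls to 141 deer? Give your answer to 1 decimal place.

t ≈ 7.0 years

141 = 411 · e^(-0.1527·t)
t = ln(141/411) / -0.1527 = ln(0.34307) / -0.1527 = -1.06983 / -0.1527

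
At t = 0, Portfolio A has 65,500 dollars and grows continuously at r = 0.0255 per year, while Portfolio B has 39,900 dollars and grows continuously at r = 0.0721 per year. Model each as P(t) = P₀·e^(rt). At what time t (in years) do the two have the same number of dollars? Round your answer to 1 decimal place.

65500·e^(0.0255t) = 39900·e^(0.0721t)
65500/39900 = e^((0.0721 − 0.0255)t) → ln(1.6416) = 0.0466·t
t = 0.49567 / 0.0466

t ≈ 10.6 years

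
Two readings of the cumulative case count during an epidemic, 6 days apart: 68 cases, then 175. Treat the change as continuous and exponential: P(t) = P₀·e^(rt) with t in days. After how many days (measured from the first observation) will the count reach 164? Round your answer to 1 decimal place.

r = ln(175/68) / 6 ≈ 0.157546 per day
t = ln(164/68) / r = 0.88036 / 0.157546 ≈ 5.588

t ≈ 5.6 days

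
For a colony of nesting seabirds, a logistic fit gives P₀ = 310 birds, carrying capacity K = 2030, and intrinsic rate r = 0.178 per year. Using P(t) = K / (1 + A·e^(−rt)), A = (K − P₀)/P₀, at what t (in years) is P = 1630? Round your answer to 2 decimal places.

A = (2030 − 310)/310 = 5.54839
1630 = 2030/(1 + 5.54839·e^(−0.178t)) → 1 + 5.54839·e^(−0.178t) = 1.2454
e^(−0.178t) = 0.044229 → t = ln(22.60968)/0.178 = 3.11838/0.178

t ≈ 17.52 years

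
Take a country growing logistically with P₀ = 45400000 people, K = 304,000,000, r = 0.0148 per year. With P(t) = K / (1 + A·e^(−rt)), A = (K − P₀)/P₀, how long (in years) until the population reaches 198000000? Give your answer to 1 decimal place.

t ≈ 159.8 years

A = (304000000 − 45400000)/45400000 = 5.69604
198000000 = 304000000/(1 + 5.69604·e^(−0.0148t)) → 1 + 5.69604·e^(−0.0148t) = 1.53535
e^(−0.0148t) = 0.093987 → t = ln(10.63976)/0.0148 = 2.3646/0.0148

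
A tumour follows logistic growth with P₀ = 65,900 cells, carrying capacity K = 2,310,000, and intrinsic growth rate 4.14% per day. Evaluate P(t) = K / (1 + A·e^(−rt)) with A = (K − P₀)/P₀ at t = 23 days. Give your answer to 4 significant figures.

≈ 163,400 cells

A = (2310000 − 65900)/65900 = 34.05311
P(23) = 2310000 / (1 + 34.05311·e^(−0.0414·23)) = 2310000 / (1 + 34.05311·0.385891)
= 2310000 / 14.14079 ≈ 163357.17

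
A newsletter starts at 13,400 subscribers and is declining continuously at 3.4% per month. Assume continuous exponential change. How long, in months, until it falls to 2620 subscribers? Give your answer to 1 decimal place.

t ≈ 48.0 months

2620 = 13400 · e^(-0.034·t)
t = ln(2620/13400) / -0.034 = ln(0.19552) / -0.034 = -1.63208 / -0.034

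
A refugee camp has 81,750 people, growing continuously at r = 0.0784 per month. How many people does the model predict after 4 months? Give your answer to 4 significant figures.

P(4) = 81750 · e^(0.0784·4) = 81750 · e^(0.3136)
= 81750 · 1.36834 ≈ 111861.98

≈ 111,900 people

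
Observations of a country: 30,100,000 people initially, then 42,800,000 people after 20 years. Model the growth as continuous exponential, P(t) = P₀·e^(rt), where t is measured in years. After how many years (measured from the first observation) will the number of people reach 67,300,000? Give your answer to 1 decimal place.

r = ln(42800000/30100000) / 20 ≈ 0.017601 per year
t = ln(67300000/30100000) / r = 0.80464 / 0.017601 ≈ 45.716

t ≈ 45.7 years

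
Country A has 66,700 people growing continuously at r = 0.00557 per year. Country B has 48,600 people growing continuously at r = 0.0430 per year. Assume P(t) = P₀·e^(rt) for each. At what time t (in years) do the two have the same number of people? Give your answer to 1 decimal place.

66700·e^(0.00557t) = 48600·e^(0.043t)
66700/48600 = e^((0.043 − 0.00557)t) → ln(1.37243) = 0.03743·t
t = 0.31658 / 0.03743

t ≈ 8.5 years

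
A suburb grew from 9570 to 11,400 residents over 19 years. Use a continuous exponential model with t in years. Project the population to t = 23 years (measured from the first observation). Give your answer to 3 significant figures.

≈ 11,800 residents

r = ln(11400/9570) / 19 ≈ 0.009209 per year
P(23) = 9570 · e^(0.009209·23) = 9570 · 1.23592 ≈ 11827.78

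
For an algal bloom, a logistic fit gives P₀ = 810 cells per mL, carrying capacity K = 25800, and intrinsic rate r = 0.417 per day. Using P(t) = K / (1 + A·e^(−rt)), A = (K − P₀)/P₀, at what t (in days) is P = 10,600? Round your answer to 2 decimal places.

t ≈ 7.36 days

A = (25800 − 810)/810 = 30.85185
10600 = 25800/(1 + 30.85185·e^(−0.417t)) → 1 + 30.85185·e^(−0.417t) = 2.43396
e^(−0.417t) = 0.046479 → t = ln(21.51511)/0.417 = 3.06876/0.417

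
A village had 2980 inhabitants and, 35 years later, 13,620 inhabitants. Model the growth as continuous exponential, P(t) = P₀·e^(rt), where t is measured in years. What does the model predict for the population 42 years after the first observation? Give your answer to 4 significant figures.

≈ 18,460 inhabitants

r = ln(13620/2980) / 35 ≈ 0.043418 per year
P(42) = 2980 · e^(0.043418·42) = 2980 · 6.19374 ≈ 18457.35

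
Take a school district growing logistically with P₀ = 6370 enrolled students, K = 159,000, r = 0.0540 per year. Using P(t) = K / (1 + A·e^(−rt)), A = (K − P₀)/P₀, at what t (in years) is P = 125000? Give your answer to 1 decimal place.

t ≈ 82.9 years

A = (159000 − 6370)/6370 = 23.96075
125000 = 159000/(1 + 23.96075·e^(−0.054t)) → 1 + 23.96075·e^(−0.054t) = 1.272
e^(−0.054t) = 0.011352 → t = ln(88.09101)/0.054 = 4.47837/0.054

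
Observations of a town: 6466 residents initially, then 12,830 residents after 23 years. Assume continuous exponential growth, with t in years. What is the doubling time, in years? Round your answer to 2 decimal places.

doubling time ≈ 23.27 years

r = ln(12830/6466) / 23 = ln(1.98423) / 23 ≈ 0.029793 per year
doubling time = ln 2 / |r| = 0.69315 / 0.029793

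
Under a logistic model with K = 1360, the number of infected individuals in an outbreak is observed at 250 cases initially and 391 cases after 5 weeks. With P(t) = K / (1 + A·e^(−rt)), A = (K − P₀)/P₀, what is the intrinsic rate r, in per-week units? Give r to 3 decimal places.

A = (1360 − 250)/250 = 4.44
391 = 1360/(1 + 4.44·e^(−r·5)) → e^(−5r) = (3.47826 − 1)/4.44 = 0.558167
r = −ln(0.558167)/5 = 0.5831/5

r ≈ 0.117 per week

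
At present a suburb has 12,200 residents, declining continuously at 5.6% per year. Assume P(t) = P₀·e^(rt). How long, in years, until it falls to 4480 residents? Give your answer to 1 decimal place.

t ≈ 17.9 years

4480 = 12200 · e^(-0.056·t)
t = ln(4480/12200) / -0.056 = ln(0.36721) / -0.056 = -1.00181 / -0.056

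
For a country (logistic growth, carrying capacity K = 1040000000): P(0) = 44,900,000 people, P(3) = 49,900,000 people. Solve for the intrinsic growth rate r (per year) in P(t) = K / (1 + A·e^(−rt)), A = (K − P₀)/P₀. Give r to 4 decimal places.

r ≈ 0.0369 per year

A = (1040000000 − 44900000)/44900000 = 22.16258
49900000 = 1040000000/(1 + 22.16258·e^(−r·3)) → e^(−3r) = (20.84168 − 1)/22.16258 = 0.895278
r = −ln(0.895278)/3 = 0.11062/3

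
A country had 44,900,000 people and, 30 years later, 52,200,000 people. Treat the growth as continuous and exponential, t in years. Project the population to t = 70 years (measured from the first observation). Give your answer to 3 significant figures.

r = ln(52200000/44900000) / 30 ≈ 0.005021 per year
P(70) = 44900000 · e^(0.005021·70) = 44900000 · 1.4212 ≈ 63812053.26

≈ 63,800,000 people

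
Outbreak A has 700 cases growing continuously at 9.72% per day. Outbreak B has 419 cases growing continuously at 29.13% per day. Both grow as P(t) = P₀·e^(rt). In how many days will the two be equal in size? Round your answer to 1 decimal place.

700·e^(0.0972t) = 419·e^(0.2913t)
700/419 = e^((0.2913 − 0.0972)t) → ln(1.67064) = 0.1941·t
t = 0.51321 / 0.1941

t ≈ 2.6 days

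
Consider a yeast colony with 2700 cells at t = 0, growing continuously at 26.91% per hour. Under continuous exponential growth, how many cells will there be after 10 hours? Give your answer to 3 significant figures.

≈ 39,800 cells

P(10) = 2700 · e^(0.2691·10) = 2700 · e^(2.691)
= 2700 · 14.74641 ≈ 39815.32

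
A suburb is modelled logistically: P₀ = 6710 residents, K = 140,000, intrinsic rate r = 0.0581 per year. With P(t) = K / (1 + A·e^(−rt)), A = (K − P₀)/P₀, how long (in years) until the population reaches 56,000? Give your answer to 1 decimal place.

A = (140000 − 6710)/6710 = 19.86438
56000 = 140000/(1 + 19.86438·e^(−0.0581t)) → 1 + 19.86438·e^(−0.0581t) = 2.5
e^(−0.0581t) = 0.075512 → t = ln(13.24292)/0.0581 = 2.58346/0.0581

t ≈ 44.5 years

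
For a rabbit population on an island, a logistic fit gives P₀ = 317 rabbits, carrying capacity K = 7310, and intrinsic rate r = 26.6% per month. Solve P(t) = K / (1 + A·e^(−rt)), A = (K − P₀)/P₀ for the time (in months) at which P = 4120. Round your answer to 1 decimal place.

A = (7310 − 317)/317 = 22.05994
4120 = 7310/(1 + 22.05994·e^(−0.266t)) → 1 + 22.05994·e^(−0.266t) = 1.77427
e^(−0.266t) = 0.035099 → t = ln(28.4912)/0.266 = 3.3496/0.266

t ≈ 12.6 months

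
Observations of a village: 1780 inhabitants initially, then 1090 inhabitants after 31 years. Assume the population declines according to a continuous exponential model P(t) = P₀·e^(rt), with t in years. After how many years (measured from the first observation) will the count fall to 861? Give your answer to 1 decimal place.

t ≈ 45.9 years

r = ln(1090/1780) / 31 ≈ -0.015821 per year
t = ln(861/1780) / r = -0.72627 / -0.015821 ≈ 45.907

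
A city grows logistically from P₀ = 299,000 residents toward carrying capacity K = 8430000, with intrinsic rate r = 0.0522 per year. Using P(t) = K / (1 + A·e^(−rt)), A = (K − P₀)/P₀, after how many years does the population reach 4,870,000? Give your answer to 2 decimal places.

t ≈ 69.28 years

A = (8430000 − 299000)/299000 = 27.19398
4870000 = 8430000/(1 + 27.19398·e^(−0.0522t)) → 1 + 27.19398·e^(−0.0522t) = 1.73101
e^(−0.0522t) = 0.026881 → t = ln(37.20075)/0.0522 = 3.61633/0.0522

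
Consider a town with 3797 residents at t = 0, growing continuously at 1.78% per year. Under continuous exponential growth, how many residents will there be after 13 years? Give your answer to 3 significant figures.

≈ 4,790 residents

P(13) = 3797 · e^(0.0178·13) = 3797 · e^(0.2314)
= 3797 · 1.26036 ≈ 4785.6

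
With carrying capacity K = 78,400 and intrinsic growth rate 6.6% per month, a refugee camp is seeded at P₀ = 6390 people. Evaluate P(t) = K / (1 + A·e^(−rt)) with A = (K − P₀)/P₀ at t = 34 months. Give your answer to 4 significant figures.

≈ 35,720 people

A = (78400 − 6390)/6390 = 11.26917
P(34) = 78400 / (1 + 11.26917·e^(−0.066·34)) = 78400 / (1 + 11.26917·0.106034)
= 78400 / 2.19491 ≈ 35719.01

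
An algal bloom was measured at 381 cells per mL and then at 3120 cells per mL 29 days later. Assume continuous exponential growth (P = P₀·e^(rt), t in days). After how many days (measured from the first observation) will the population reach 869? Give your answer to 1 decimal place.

t ≈ 11.4 days

r = ln(3120/381) / 29 ≈ 0.07251 per day
t = ln(869/381) / r = 0.82454 / 0.07251 ≈ 11.371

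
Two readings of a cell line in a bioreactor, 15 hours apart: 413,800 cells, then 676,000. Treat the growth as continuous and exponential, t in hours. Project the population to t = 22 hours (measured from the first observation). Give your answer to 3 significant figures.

r = ln(676000/413800) / 15 ≈ 0.032721 per hour
P(22) = 413800 · e^(0.032721·22) = 413800 · 2.05414 ≈ 850001.31

≈ 850,000 cells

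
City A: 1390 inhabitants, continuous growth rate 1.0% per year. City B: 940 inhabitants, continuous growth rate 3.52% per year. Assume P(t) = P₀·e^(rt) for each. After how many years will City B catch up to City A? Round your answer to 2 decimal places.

t ≈ 15.52 years

1390·e^(0.01t) = 940·e^(0.0352t)
1390/940 = e^((0.0352 − 0.01)t) → ln(1.47872) = 0.0252·t
t = 0.39118 / 0.0252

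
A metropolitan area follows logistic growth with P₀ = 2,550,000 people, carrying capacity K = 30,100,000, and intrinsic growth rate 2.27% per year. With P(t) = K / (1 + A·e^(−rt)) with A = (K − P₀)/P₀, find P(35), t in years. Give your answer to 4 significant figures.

A = (30100000 − 2550000)/2550000 = 10.80392
P(35) = 30100000 / (1 + 10.80392·e^(−0.0227·35)) = 30100000 / (1 + 10.80392·0.451807)
= 30100000 / 5.88129 ≈ 5117926.31

≈ 5,118,000 people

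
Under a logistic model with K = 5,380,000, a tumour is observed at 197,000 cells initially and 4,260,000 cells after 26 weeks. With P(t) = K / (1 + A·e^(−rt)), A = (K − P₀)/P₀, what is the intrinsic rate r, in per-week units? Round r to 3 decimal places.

r ≈ 0.177 per week

A = (5380000 − 197000)/197000 = 26.30964
4260000 = 5380000/(1 + 26.30964·e^(−r·26)) → e^(−26r) = (1.26291 − 1)/26.30964 = 0.009993
r = −ln(0.009993)/26 = 4.60588/26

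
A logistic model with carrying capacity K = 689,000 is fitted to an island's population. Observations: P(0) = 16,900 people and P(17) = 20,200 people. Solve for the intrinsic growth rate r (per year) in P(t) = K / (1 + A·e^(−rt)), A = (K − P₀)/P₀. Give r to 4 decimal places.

A = (689000 − 16900)/16900 = 39.76923
20200 = 689000/(1 + 39.76923·e^(−r·17)) → e^(−17r) = (34.10891 − 1)/39.76923 = 0.832526
r = −ln(0.832526)/17 = 0.18329/17

r ≈ 0.0108 per year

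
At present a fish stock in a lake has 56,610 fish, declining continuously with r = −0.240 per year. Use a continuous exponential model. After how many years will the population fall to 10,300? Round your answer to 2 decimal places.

t ≈ 7.10 years

10300 = 56610 · e^(-0.24·t)
t = ln(10300/56610) / -0.24 = ln(0.18195) / -0.24 = -1.70404 / -0.24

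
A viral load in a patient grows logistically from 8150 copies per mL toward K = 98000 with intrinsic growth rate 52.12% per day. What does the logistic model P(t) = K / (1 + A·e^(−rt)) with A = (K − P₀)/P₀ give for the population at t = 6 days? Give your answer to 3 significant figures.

A = (98000 − 8150)/8150 = 11.02454
P(6) = 98000 / (1 + 11.02454·e^(−0.5212·6)) = 98000 / (1 + 11.02454·0.04384)
= 98000 / 1.48332 ≈ 66068.01

≈ 66,100 copies per mL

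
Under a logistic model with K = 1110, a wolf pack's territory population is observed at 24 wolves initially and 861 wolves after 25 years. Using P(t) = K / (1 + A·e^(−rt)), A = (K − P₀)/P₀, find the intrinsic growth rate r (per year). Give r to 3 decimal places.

A = (1110 − 24)/24 = 45.25
861 = 1110/(1 + 45.25·e^(−r·25)) → e^(−25r) = (1.2892 − 1)/45.25 = 0.006391
r = −ln(0.006391)/25 = 5.05284/25

r ≈ 0.202 per year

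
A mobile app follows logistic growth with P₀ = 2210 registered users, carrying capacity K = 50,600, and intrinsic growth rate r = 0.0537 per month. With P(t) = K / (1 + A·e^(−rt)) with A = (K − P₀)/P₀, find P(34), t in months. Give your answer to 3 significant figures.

A = (50600 − 2210)/2210 = 21.89593
P(34) = 50600 / (1 + 21.89593·e^(−0.0537·34)) = 50600 / (1 + 21.89593·0.161089)
= 50600 / 4.52719 ≈ 11176.92

≈ 11,200 registered users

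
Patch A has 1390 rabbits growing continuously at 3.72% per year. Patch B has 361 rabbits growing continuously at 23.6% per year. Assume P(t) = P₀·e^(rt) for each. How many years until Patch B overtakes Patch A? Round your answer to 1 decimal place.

1390·e^(0.0372t) = 361·e^(0.236t)
1390/361 = e^((0.236 − 0.0372)t) → ln(3.85042) = 0.1988·t
t = 1.34818 / 0.1988

t ≈ 6.8 years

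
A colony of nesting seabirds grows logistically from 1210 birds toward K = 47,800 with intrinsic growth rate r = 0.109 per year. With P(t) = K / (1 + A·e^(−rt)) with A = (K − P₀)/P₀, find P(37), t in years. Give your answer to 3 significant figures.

A = (47800 − 1210)/1210 = 38.50413
P(37) = 47800 / (1 + 38.50413·e^(−0.109·37)) = 47800 / (1 + 38.50413·0.017721)
= 47800 / 1.68234 ≈ 28412.89

≈ 28,400 birds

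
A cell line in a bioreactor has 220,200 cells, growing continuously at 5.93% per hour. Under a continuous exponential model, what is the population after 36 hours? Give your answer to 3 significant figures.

≈ 1,860,000 cells

P(36) = 220200 · e^(0.0593·36) = 220200 · e^(2.1348)
= 220200 · 8.45536 ≈ 1861869.23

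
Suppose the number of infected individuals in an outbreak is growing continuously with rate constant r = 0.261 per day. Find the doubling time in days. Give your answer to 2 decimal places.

doubling time ≈ 2.66 days

doubling time = ln(2) / |r| = 0.69315 / 0.261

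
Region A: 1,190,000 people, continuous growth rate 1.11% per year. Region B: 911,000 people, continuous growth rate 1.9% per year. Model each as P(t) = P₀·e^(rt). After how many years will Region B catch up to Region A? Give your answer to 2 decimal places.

t ≈ 33.82 years

1190000·e^(0.0111t) = 911000·e^(0.019t)
1190000/911000 = e^((0.019 − 0.0111)t) → ln(1.30626) = 0.0079·t
t = 0.26717 / 0.0079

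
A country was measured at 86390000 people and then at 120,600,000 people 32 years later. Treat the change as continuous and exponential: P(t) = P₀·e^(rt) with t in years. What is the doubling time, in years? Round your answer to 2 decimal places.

doubling time ≈ 66.49 years

r = ln(120600000/86390000) / 32 = ln(1.39599) / 32 ≈ 0.010425 per year
doubling time = ln 2 / |r| = 0.69315 / 0.010425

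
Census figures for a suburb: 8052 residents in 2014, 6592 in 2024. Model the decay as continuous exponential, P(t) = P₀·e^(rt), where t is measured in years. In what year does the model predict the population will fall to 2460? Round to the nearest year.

r = ln(6592/8052) / 10 = -0.20006/10 ≈ -0.020006 per year
t = ln(2460/8052) / r = -1.18576/-0.020006 ≈ 59.27 years after 2014

year 2073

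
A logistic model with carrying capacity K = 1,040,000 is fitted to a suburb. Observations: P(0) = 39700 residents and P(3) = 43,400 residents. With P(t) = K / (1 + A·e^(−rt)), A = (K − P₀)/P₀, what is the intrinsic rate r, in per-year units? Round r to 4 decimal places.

A = (1040000 − 39700)/39700 = 25.19647
43400 = 1040000/(1 + 25.19647·e^(−r·3)) → e^(−3r) = (23.96313 − 1)/25.19647 = 0.911363
r = −ln(0.911363)/3 = 0.09281/3

r ≈ 0.0309 per year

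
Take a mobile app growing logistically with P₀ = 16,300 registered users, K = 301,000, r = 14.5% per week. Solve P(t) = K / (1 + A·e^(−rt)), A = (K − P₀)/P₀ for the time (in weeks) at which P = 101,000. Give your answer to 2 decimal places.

t ≈ 15.01 weeks

A = (301000 − 16300)/16300 = 17.46626
101000 = 301000/(1 + 17.46626·e^(−0.145t)) → 1 + 17.46626·e^(−0.145t) = 2.9802
e^(−0.145t) = 0.113373 → t = ln(8.82046)/0.145 = 2.17707/0.145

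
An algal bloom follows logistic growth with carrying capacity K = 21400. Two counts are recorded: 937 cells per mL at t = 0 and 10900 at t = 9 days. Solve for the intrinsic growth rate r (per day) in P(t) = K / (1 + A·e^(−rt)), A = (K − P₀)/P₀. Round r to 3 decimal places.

r ≈ 0.347 per day

A = (21400 − 937)/937 = 21.83885
10900 = 21400/(1 + 21.83885·e^(−r·9)) → e^(−9r) = (1.9633 − 1)/21.83885 = 0.04411
r = −ln(0.04411)/9 = 3.12108/9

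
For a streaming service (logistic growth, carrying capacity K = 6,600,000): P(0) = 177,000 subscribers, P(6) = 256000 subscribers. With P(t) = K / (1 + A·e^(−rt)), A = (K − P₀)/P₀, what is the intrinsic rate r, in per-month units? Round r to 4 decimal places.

r ≈ 0.0636 per month

A = (6600000 − 177000)/177000 = 36.28814
256000 = 6600000/(1 + 36.28814·e^(−r·6)) → e^(−6r) = (25.78125 − 1)/36.28814 = 0.682902
r = −ln(0.682902)/6 = 0.3814/6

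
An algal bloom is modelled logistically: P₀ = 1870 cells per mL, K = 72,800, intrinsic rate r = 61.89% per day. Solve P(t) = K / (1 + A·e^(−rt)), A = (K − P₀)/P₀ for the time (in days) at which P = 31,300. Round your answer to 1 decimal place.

t ≈ 5.4 days

A = (72800 − 1870)/1870 = 37.93048
31300 = 72800/(1 + 37.93048·e^(−0.6189t)) → 1 + 37.93048·e^(−0.6189t) = 2.32588
e^(−0.6189t) = 0.034955 → t = ln(28.60781)/0.6189 = 3.35368/0.6189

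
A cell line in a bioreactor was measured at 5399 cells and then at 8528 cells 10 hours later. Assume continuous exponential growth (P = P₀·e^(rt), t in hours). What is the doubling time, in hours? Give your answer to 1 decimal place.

r = ln(8528/5399) / 10 = ln(1.57955) / 10 ≈ 0.045714 per hour
doubling time = ln 2 / |r| = 0.69315 / 0.045714

doubling time ≈ 15.2 hours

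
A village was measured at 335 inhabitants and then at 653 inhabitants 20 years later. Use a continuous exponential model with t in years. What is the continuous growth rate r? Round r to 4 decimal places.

653 = 335 · e^(r·20)
e^(20r) = 653/335 = 1.94925
r = ln(1.94925) / 20 = 0.66745 / 20

r ≈ 0.0334 per year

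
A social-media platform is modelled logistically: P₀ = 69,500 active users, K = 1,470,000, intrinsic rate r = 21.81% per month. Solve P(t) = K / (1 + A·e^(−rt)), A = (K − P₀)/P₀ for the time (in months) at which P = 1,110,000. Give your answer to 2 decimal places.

A = (1470000 − 69500)/69500 = 20.15108
1110000 = 1470000/(1 + 20.15108·e^(−0.2181t)) → 1 + 20.15108·e^(−0.2181t) = 1.32432
e^(−0.2181t) = 0.016095 → t = ln(62.13249)/0.2181 = 4.12927/0.2181

t ≈ 18.93 months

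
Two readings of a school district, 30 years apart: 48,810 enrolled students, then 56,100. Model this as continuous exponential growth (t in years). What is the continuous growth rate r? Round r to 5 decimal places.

56100 = 48810 · e^(r·30)
e^(30r) = 56100/48810 = 1.14935
r = ln(1.14935) / 30 = 0.1392 / 30

r ≈ 0.00464 per year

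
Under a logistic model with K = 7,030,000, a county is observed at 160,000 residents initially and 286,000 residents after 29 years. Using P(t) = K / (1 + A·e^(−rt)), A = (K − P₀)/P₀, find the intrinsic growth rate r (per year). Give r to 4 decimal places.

A = (7030000 − 160000)/160000 = 42.9375
286000 = 7030000/(1 + 42.9375·e^(−r·29)) → e^(−29r) = (24.58042 − 1)/42.9375 = 0.54918
r = −ln(0.54918)/29 = 0.59933/29

r ≈ 0.0207 per year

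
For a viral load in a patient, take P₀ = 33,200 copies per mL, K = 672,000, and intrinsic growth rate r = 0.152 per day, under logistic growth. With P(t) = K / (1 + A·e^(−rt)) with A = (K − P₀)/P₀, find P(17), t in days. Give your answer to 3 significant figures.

≈ 274,000 copies per mL

A = (672000 − 33200)/33200 = 19.24096
P(17) = 672000 / (1 + 19.24096·e^(−0.152·17)) = 672000 / (1 + 19.24096·0.075472)
= 672000 / 2.45214 ≈ 274045.82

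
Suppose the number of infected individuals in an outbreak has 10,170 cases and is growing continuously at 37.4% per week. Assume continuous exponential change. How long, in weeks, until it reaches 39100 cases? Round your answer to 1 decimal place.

t ≈ 3.6 weeks

39100 = 10170 · e^(0.374·t)
t = ln(39100/10170) / 0.374 = ln(3.84464) / 0.374 = 1.34668 / 0.374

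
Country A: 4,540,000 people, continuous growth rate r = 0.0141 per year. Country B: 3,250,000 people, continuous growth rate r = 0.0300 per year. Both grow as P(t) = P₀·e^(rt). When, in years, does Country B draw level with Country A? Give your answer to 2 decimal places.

t ≈ 21.02 years

4540000·e^(0.0141t) = 3250000·e^(0.03t)
4540000/3250000 = e^((0.03 − 0.0141)t) → ln(1.39692) = 0.0159·t
t = 0.33427 / 0.0159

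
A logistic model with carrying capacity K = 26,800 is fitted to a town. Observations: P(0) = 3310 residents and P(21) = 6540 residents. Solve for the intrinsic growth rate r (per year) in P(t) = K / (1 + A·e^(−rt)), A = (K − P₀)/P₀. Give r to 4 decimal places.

r ≈ 0.0395 per year

A = (26800 − 3310)/3310 = 7.09668
6540 = 26800/(1 + 7.09668·e^(−r·21)) → e^(−21r) = (4.09786 − 1)/7.09668 = 0.436523
r = −ln(0.436523)/21 = 0.82892/21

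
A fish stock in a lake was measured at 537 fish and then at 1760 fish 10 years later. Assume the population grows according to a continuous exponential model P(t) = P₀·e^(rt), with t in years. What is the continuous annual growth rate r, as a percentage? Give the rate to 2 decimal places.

r ≈ 11.87% per year

1760 = 537 · e^(r·10)
e^(10r) = 1760/537 = 3.27747
r = ln(3.27747) / 10 = 1.18707 / 10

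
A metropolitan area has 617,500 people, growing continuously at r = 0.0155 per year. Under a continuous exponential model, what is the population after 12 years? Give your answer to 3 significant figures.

P(12) = 617500 · e^(0.0155·12) = 617500 · e^(0.186)
= 617500 · 1.20442 ≈ 743730.75

≈ 744,000 people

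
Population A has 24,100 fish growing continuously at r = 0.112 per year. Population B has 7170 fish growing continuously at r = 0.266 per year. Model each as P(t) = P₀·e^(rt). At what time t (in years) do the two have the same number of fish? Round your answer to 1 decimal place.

24100·e^(0.112t) = 7170·e^(0.266t)
24100/7170 = e^((0.266 − 0.112)t) → ln(3.36123) = 0.154·t
t = 1.21231 / 0.154

t ≈ 7.9 years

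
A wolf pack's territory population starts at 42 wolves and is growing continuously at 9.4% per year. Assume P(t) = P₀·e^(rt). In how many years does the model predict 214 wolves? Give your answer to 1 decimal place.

t ≈ 17.3 years

214 = 42 · e^(0.094·t)
t = ln(214/42) / 0.094 = ln(5.09524) / 0.094 = 1.62831 / 0.094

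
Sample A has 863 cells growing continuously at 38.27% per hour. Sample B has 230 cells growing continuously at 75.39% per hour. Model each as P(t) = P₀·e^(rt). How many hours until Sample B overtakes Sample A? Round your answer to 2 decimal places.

t ≈ 3.56 hours

863·e^(0.3827t) = 230·e^(0.7539t)
863/230 = e^((0.7539 − 0.3827)t) → ln(3.75217) = 0.3712·t
t = 1.32234 / 0.3712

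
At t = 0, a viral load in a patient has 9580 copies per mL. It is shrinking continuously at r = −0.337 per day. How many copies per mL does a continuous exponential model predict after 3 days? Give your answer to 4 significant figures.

P(3) = 9580 · e^(-0.337·3) = 9580 · e^(-1.011)
= 9580 · 0.36385 ≈ 3485.73

≈ 3,486 copies per mL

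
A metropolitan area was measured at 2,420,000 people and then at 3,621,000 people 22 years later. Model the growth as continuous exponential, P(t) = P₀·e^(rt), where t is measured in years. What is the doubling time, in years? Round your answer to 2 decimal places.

doubling time ≈ 37.84 years

r = ln(3621000/2420000) / 22 = ln(1.49628) / 22 ≈ 0.018317 per year
doubling time = ln 2 / |r| = 0.69315 / 0.018317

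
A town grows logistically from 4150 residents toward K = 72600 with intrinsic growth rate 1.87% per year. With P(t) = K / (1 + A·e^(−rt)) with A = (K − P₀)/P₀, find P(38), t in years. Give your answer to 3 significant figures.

A = (72600 − 4150)/4150 = 16.49398
P(38) = 72600 / (1 + 16.49398·e^(−0.0187·38)) = 72600 / (1 + 16.49398·0.491349)
= 72600 / 9.1043 ≈ 7974.25

≈ 7,970 residents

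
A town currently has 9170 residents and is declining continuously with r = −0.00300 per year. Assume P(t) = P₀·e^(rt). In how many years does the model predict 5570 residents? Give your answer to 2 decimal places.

5570 = 9170 · e^(-0.003·t)
t = ln(5570/9170) / -0.003 = ln(0.60742) / -0.003 = -0.49854 / -0.003

t ≈ 166.18 years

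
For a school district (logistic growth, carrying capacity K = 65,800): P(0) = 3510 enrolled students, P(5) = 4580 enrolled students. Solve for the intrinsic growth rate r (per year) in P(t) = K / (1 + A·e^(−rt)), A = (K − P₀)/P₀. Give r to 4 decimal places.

r ≈ 0.0567 per year

A = (65800 − 3510)/3510 = 17.74644
4580 = 65800/(1 + 17.74644·e^(−r·5)) → e^(−5r) = (14.36681 − 1)/17.74644 = 0.753211
r = −ln(0.753211)/5 = 0.28341/5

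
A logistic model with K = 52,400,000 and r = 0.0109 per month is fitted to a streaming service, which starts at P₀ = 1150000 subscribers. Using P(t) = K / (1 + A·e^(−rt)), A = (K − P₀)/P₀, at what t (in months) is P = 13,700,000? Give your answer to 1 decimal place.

t ≈ 253.1 months

A = (52400000 − 1150000)/1150000 = 44.56522
13700000 = 52400000/(1 + 44.56522·e^(−0.0109t)) → 1 + 44.56522·e^(−0.0109t) = 3.82482
e^(−0.0109t) = 0.063386 → t = ln(15.77632)/0.0109 = 2.75851/0.0109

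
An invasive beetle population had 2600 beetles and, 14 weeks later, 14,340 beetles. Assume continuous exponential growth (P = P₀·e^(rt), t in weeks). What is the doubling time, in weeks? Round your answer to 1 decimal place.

doubling time ≈ 5.7 weeks

r = ln(14340/2600) / 14 = ln(5.51538) / 14 ≈ 0.121967 per week
doubling time = ln 2 / |r| = 0.69315 / 0.121967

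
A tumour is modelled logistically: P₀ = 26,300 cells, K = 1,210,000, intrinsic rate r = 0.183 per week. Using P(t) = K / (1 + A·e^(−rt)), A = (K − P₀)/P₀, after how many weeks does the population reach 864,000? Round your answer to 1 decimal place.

t ≈ 25.8 weeks

A = (1210000 − 26300)/26300 = 45.0076
864000 = 1210000/(1 + 45.0076·e^(−0.183t)) → 1 + 45.0076·e^(−0.183t) = 1.40046
e^(−0.183t) = 0.008898 → t = ln(112.38893)/0.183 = 4.72197/0.183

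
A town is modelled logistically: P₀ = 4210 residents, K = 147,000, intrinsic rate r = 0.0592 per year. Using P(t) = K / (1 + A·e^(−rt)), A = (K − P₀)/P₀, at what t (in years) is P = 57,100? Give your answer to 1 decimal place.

t ≈ 51.9 years

A = (147000 − 4210)/4210 = 33.91686
57100 = 147000/(1 + 33.91686·e^(−0.0592t)) → 1 + 33.91686·e^(−0.0592t) = 2.57443
e^(−0.0592t) = 0.04642 → t = ln(21.5423)/0.0592 = 3.07002/0.0592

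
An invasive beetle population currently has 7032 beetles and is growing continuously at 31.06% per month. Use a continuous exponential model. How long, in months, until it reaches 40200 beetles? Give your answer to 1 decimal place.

40200 = 7032 · e^(0.3106·t)
t = ln(40200/7032) / 0.3106 = ln(5.71672) / 0.3106 = 1.7434 / 0.3106

t ≈ 5.6 months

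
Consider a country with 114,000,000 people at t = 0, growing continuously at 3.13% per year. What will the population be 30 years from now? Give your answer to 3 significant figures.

P(30) = 114000000 · e^(0.0313·30) = 114000000 · e^(0.939)
= 114000000 · 2.55742 ≈ 291546189.68

≈ 292,000,000 people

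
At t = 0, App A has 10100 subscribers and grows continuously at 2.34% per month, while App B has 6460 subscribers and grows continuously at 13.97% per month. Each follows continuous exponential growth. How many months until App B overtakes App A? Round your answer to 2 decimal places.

t ≈ 3.84 months

10100·e^(0.0234t) = 6460·e^(0.1397t)
10100/6460 = e^((0.1397 − 0.0234)t) → ln(1.56347) = 0.1163·t
t = 0.44691 / 0.1163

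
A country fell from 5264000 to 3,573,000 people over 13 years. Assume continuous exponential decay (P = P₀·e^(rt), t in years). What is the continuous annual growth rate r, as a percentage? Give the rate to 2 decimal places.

3573000 = 5264000 · e^(r·13)
e^(13r) = 3573000/5264000 = 0.67876
r = ln(0.67876) / 13 = -0.38749 / 13

r ≈ -2.98% per year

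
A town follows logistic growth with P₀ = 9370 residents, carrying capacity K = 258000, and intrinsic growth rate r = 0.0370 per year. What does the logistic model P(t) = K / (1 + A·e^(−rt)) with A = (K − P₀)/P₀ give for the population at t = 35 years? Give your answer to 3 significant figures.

≈ 31,200 residents

A = (258000 − 9370)/9370 = 26.53469
P(35) = 258000 / (1 + 26.53469·e^(−0.037·35)) = 258000 / (1 + 26.53469·0.273898)
= 258000 / 8.26779 ≈ 31205.42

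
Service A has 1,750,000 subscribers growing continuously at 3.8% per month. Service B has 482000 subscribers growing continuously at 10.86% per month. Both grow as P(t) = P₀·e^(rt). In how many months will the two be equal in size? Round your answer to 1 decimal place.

t ≈ 18.3 months

1750000·e^(0.038t) = 482000·e^(0.1086t)
1750000/482000 = e^((0.1086 − 0.038)t) → ln(3.63071) = 0.0706·t
t = 1.28943 / 0.0706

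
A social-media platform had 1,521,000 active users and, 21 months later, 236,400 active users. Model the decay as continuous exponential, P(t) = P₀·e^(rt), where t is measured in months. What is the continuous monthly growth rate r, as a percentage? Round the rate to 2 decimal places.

r ≈ -8.86% per month

236400 = 1521000 · e^(r·21)
e^(21r) = 236400/1521000 = 0.15542
r = ln(0.15542) / 21 = -1.8616 / 21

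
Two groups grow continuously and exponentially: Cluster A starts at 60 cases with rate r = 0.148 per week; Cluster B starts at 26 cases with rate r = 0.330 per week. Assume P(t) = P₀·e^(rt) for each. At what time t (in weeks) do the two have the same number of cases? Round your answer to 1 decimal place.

t ≈ 4.6 weeks

60·e^(0.148t) = 26·e^(0.33t)
60/26 = e^((0.33 − 0.148)t) → ln(2.30769) = 0.182·t
t = 0.83625 / 0.182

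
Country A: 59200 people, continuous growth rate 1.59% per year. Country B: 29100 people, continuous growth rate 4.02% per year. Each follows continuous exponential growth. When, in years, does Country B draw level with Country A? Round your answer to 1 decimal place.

59200·e^(0.0159t) = 29100·e^(0.0402t)
59200/29100 = e^((0.0402 − 0.0159)t) → ln(2.03436) = 0.0243·t
t = 0.71018 / 0.0243

t ≈ 29.2 years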